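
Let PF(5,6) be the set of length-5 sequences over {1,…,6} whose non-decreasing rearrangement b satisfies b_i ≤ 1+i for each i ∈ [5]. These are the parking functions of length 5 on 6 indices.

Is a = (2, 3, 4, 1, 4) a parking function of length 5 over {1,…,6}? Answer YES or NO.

Order a: b = (1, 2, 3, 4, 4).
  b_1=1 ≤ 2
  b_2=2 ≤ 3
  b_3=3 ≤ 4
  b_4=4 ≤ 5
  b_5=4 ≤ 6
All bounds hold ⇒ YES

YES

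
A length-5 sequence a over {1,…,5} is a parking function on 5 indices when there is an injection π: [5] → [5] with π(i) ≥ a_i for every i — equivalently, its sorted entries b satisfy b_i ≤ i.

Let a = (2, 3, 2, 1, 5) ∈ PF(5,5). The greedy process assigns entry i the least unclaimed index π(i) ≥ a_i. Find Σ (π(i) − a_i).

Σπ = 5·6/2 = 15 (π permutes [5]); Σa = 2+3+2+1+5 = 13; disp = 15−13 = 2.

2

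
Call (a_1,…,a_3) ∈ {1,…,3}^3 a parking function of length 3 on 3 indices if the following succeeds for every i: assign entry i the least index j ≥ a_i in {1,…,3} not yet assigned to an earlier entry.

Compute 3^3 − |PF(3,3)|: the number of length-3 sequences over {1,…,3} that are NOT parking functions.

Count = (3+1−3)·(3+1)^{3−1} = 1·16 = 16 [KW]
One tuple (3,2,3) → sorted (2,3,3): b_1=2>1, not a PF.
Total 27; non-PF = 27−16 = 11

11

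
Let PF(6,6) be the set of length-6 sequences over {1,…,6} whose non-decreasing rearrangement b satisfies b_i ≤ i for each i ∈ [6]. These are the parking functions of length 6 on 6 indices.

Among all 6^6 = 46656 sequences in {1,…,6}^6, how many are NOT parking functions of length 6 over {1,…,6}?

29849

|PF| = (6−6+1)·(6+1)^(6−1) = 1 · 16807 = 16807 (Pollak)
One tuple (4,5,4,6,6,6) → sorted (4,4,5,6,6,6): b_1=4>1, not a PF.
So 46656 − 16807 = 29849 fail.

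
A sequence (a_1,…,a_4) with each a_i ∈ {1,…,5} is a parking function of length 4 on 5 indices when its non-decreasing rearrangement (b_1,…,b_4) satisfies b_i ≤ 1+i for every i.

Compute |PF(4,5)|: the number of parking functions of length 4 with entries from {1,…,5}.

|PF(4,5)| = (5−4+1)·(5+1)^(4−1) = 2×216 = 432
E.g. (2,4,2,4) → sorted (2,2,4,4): b_i ≤ 1+i ∀i, a PF.

432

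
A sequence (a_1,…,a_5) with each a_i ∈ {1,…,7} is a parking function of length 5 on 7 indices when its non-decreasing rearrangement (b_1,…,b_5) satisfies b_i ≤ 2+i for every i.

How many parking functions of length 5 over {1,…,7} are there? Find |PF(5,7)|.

#PF = (7+1−5)·(7+1)^{5−1} = 3 · 4096 = 12288
Check (7,6,3,4,2) → sorted (2,3,4,6,7): b_i ≤ 2+i ∀i, a PF.

12288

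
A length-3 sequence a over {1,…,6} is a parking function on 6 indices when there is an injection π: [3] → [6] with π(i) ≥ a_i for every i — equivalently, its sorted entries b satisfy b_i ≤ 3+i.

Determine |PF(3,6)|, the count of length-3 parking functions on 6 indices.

196

Count = (6−3+1)·(6+1)^(3−1) = 4·49 = 196
One tuple (2,5,3) → sorted (2,3,5): b_i ≤ 3+i ∀i, a PF.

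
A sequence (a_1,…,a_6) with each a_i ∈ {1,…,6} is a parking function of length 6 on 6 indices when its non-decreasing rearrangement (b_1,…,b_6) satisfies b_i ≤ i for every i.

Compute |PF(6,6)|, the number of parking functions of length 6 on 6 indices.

16807

#PF = (6−6+1)·(6+1)^(6−1) = 1×16807 = 16807 [KW]
E.g. (5,2,6,3,2,1) → sorted (1,2,2,3,5,6): b_i ≤ i ∀i, a PF.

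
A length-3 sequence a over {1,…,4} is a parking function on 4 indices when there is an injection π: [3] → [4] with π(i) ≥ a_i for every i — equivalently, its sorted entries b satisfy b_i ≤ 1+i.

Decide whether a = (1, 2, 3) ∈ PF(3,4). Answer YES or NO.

YES

Rearranged: b = (1, 2, 3).
  b_1=1 ≤ 2
  b_2=2 ≤ 3
  b_3=3 ≤ 4
All bounds hold ⇒ YES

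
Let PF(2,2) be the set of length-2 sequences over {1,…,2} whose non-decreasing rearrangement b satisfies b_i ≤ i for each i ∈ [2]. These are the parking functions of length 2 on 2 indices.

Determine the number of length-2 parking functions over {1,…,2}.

|PF| = (2+1−2)·(2+1)^{2−1} = 1·3 = 3 (Konheim–Weiss)
One tuple (2,1) → sorted (1,2): b_i ≤ i ∀i, a PF.

3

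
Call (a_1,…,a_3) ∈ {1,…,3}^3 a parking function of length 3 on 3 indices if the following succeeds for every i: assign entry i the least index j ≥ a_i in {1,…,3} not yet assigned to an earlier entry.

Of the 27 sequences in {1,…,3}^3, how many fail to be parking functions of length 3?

11

Count = 1·4^2 = 1×16 = 16 [KW]
One tuple (2,3,2) → sorted (2,2,3): b_1=2>1, not a PF.
So 27 − 16 = 11 fail.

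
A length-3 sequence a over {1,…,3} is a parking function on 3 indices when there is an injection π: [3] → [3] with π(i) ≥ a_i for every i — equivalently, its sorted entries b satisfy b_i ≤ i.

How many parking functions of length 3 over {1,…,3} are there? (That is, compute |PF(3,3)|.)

|PF| = (4−3)·4^(3−1) = 1 · 16 = 16 (Pollak)
Example (2,3,1) → sorted (1,2,3): b_i ≤ i ∀i, a PF.

16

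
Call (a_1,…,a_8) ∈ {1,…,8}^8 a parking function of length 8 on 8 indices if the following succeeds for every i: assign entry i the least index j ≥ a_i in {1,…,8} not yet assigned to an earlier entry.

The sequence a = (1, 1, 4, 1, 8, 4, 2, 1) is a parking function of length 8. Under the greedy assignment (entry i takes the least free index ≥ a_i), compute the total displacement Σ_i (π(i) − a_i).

14

Σπ = 8·9/2 = 36 (π permutes [8]); Σa = 1+1+4+1+8+4+2+1 = 22; disp = 36−22 = 14.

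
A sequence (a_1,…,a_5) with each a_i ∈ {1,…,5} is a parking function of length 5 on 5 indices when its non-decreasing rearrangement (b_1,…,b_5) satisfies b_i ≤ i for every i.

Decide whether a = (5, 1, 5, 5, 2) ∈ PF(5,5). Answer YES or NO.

NO

Sorted: b = (1, 2, 5, 5, 5).
  b_1=1 ≤ 1
  b_2=2 ≤ 2
  b_3=5 > 3
  fails at i=3 ⇒ NO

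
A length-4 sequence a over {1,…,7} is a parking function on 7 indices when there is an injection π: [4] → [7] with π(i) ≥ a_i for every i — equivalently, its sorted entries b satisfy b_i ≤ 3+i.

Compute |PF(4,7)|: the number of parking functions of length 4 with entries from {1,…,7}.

#PF = (8−4)·8^(4−1) = 4×512 = 2048 (Pollak)
E.g. (7,6,2,4) → sorted (2,4,6,7): b_i ≤ 3+i ∀i, a PF.

2048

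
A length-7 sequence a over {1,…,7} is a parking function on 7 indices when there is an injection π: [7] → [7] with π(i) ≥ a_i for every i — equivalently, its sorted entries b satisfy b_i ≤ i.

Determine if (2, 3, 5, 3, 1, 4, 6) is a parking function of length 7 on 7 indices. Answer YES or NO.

Rearranged: b = (1, 2, 3, 3, 4, 5, 6).
  b_1=1 ≤ 1
  b_2=2 ≤ 2
  b_3=3 ≤ 3
  b_4=3 ≤ 4
  b_5=4 ≤ 5
  b_6=5 ≤ 6
  b_7=6 ≤ 7
All bounds hold ⇒ YES

YES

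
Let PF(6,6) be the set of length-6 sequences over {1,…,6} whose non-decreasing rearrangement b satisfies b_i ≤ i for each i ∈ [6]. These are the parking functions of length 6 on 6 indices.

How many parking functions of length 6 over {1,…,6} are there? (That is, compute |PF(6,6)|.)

16807

#PF = (6+1−6)·(6+1)^{6−1} = 1×16807 = 16807
Example (2,4,3,2,5,1) → sorted (1,2,2,3,4,5): b_i ≤ i ∀i, a PF.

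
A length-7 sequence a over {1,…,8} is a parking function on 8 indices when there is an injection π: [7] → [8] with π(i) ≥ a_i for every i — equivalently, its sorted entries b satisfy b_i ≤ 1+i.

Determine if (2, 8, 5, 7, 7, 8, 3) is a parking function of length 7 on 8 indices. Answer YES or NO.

NO

Order a: b = (2, 3, 5, 7, 7, 8, 8).
  b_1=2 ≤ 2
  b_2=3 ≤ 3
  b_3=5 > 4
  fails at i=3 ⇒ NO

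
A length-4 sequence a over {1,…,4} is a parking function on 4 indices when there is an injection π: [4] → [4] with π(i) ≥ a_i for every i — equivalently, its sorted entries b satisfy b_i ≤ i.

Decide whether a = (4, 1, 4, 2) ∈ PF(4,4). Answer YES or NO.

Order a: b = (1, 2, 4, 4).
  b_1=1 ≤ 1
  b_2=2 ≤ 2
  b_3=4 > 3
  fails at i=3 ⇒ NO

NO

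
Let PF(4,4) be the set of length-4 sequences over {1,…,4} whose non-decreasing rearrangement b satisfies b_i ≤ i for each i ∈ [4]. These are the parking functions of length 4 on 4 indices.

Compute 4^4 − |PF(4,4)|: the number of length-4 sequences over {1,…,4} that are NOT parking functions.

|PF(4,4)| = (4+1−4)·(4+1)^{4−1} = 1×125 = 125
Example (1,4,3,4) → sorted (1,3,4,4): b_2=3>2, not a PF.
Total 256; non-PF = 256−125 = 131

131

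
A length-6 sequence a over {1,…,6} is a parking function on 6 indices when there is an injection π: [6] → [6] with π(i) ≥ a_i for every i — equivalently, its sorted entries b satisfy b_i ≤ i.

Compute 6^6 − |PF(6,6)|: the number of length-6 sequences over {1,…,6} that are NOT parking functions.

29849

#PF = (7−6)·7^(6−1) = 1·16807 = 16807
One tuple (6,1,6,5,6,4) → sorted (1,4,5,6,6,6): b_2=4>2, not a PF.
Total 46656; non-PF = 46656−16807 = 29849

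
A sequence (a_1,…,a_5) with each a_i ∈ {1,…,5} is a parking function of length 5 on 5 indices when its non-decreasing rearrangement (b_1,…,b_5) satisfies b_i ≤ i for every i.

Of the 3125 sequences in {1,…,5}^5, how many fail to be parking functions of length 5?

1829

|PF| = 1·6^4 = 1×1296 = 1296 (Pollak)
E.g. (5,5,4,5,4) → sorted (4,4,5,5,5): b_1=4>1, not a PF.
So 3125 − 1296 = 1829 fail.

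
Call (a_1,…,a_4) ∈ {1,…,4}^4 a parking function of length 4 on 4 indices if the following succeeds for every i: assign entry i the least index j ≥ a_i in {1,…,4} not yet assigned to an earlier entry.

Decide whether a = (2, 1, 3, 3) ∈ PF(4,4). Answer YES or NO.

YES

Order a: b = (1, 2, 3, 3).
  b_1=1 ≤ 1
  b_2=2 ≤ 2
  b_3=3 ≤ 3
  b_4=3 ≤ 4
All bounds hold ⇒ YES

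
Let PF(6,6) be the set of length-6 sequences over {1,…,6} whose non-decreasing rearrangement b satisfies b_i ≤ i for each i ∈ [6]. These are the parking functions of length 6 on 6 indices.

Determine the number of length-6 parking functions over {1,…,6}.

16807

|PF| = 1·7^5 = 1·16807 = 16807 (Konheim–Weiss)
One tuple (6,1,5,3,4,2) → sorted (1,2,3,4,5,6): b_i ≤ i ∀i, a PF.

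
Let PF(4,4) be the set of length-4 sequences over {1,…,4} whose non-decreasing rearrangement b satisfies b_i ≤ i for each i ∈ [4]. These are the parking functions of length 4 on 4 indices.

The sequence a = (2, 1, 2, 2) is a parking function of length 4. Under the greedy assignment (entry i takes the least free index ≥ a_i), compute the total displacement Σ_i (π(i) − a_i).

3

Σπ = 4·5/2 = 10 (π permutes [4]); Σa = 2+1+2+2 = 7; disp = 10−7 = 3.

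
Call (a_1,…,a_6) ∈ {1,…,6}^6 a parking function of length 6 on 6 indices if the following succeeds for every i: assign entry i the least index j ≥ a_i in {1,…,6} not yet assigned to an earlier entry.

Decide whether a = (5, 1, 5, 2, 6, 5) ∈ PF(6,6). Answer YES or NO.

NO

Sorted: b = (1, 2, 5, 5, 5, 6).
  b_1=1 ≤ 1
  b_2=2 ≤ 2
  b_3=5 > 3
  fails at i=3 ⇒ NO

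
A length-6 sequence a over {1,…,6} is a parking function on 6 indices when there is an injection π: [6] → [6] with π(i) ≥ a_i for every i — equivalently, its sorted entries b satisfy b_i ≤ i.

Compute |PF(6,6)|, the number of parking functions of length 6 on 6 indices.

Count = (7−6)·7^(6−1) = 1 · 16807 = 16807 [KW]
One tuple (3,4,5,1,4,1) → sorted (1,1,3,4,4,5): b_i ≤ i ∀i, a PF.

16807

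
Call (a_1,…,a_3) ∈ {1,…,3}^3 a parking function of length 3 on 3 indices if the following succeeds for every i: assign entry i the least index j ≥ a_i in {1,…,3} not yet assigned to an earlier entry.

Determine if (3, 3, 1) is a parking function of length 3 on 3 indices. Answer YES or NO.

Order a: b = (1, 3, 3).
  b_1=1 ≤ 1
  b_2=3 > 2
  fails at i=2 ⇒ NO

NO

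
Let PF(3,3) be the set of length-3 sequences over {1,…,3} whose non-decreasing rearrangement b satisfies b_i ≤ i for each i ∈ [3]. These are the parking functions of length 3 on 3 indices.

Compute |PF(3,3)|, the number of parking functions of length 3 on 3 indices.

16

|PF| = (3−3+1)·(3+1)^(3−1) = 1×16 = 16 (Konheim–Weiss)
Check (1,2,1) → sorted (1,1,2): b_i ≤ i ∀i, a PF.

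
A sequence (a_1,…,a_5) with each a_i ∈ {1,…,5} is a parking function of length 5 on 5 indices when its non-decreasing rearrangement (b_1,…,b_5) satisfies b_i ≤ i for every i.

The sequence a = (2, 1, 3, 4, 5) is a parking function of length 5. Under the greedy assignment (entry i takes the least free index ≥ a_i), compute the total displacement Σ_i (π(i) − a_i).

0

Σπ = 15 ({1..5} each once); Σa = 2+1+3+4+5 = 15; disp = 15−15 = 0.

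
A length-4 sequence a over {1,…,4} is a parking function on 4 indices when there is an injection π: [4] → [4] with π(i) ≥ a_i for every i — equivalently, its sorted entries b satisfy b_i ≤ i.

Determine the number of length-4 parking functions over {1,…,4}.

125

|PF| = (4−4+1)·(4+1)^(4−1) = 1×125 = 125
One tuple (3,1,3,1) → sorted (1,1,3,3): b_i ≤ i ∀i, a PF.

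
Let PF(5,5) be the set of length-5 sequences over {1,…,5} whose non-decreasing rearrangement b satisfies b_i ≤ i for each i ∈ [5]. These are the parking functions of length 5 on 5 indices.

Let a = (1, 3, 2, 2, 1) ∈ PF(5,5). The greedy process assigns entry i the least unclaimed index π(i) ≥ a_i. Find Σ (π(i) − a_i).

Σπ = 15 ({1..5} each once); Σa = 1+3+2+2+1 = 9; disp = 15−9 = 6.

6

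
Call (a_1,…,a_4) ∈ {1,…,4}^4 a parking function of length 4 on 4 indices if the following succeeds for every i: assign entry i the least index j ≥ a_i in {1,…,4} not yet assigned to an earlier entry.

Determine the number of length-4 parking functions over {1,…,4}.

#PF = 1·5^3 = 1·125 = 125 (Konheim–Weiss)
Example (3,1,3,1) → sorted (1,1,3,3): b_i ≤ i ∀i, a PF.

125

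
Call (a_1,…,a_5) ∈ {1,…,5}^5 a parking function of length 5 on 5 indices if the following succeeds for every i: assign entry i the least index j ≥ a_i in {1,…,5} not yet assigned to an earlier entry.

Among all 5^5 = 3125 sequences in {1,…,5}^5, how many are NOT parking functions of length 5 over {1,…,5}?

|PF| = (6−5)·6^(5−1) = 1 · 1296 = 1296
One tuple (3,5,5,2,4) → sorted (2,3,4,5,5): b_1=2>1, not a PF.
5^5 − 1296 = 3125 − 1296 = 1829

1829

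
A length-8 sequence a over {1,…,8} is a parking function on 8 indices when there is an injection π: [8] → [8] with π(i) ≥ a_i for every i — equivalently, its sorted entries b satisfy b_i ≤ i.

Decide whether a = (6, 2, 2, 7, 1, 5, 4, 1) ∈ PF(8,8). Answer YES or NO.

Sorted: b = (1, 1, 2, 2, 4, 5, 6, 7).
  b_1=1 ≤ 1
  b_2=1 ≤ 2
  b_3=2 ≤ 3
  b_4=2 ≤ 4
  b_5=4 ≤ 5
  b_6=5 ≤ 6
  b_7=6 ≤ 7
  b_8=7 ≤ 8
All bounds hold ⇒ YES

YES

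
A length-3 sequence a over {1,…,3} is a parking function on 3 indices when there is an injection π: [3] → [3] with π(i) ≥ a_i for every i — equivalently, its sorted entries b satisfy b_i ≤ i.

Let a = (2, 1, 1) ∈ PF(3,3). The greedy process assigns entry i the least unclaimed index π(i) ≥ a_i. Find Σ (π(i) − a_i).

Σπ = 6 ({1..3} each once); Σa = 2+1+1 = 4; disp = 6−4 = 2.

2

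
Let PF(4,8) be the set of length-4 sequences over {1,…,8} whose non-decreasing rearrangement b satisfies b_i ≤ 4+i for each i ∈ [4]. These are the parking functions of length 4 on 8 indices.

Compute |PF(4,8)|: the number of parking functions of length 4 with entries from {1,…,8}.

3645

Count = (9−4)·9^(4−1) = 5×729 = 3645
E.g. (6,6,5,5) → sorted (5,5,6,6): b_i ≤ 4+i ∀i, a PF.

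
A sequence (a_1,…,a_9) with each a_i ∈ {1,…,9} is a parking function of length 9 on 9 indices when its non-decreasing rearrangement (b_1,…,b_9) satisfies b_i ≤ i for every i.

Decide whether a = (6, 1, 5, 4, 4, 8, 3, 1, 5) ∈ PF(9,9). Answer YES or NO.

Sorted: b = (1, 1, 3, 4, 4, 5, 5, 6, 8).
  b_1=1 ≤ 1
  b_2=1 ≤ 2
  b_3=3 ≤ 3
  b_4=4 ≤ 4
  b_5=4 ≤ 5
  b_6=5 ≤ 6
  b_7=5 ≤ 7
  b_8=6 ≤ 8
  b_9=8 ≤ 9
All bounds hold ⇒ YES

YES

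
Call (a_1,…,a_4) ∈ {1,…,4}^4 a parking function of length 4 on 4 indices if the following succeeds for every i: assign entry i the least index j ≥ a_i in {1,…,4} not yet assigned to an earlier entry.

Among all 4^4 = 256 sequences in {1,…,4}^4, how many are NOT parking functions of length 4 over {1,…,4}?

#PF = (4−4+1)·(4+1)^(4−1) = 1×125 = 125 [KW]
One tuple (4,2,3,4) → sorted (2,3,4,4): b_1=2>1, not a PF.
4^4 − 125 = 256 − 125 = 131

131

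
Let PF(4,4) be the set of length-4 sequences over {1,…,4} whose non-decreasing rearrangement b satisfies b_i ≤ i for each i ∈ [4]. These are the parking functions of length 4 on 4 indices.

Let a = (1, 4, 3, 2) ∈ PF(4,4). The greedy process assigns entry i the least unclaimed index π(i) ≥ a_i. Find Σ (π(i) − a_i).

0

Σπ(i) = 1+…+4 = 10; Σa = 1+4+3+2 = 10; disp = 10−10 = 0.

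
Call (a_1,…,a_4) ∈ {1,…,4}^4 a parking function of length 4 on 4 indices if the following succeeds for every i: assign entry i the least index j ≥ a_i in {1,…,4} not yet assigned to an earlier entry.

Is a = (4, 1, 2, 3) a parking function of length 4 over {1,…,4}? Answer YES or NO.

YES

Rearranged: b = (1, 2, 3, 4).
  b_1=1 ≤ 1
  b_2=2 ≤ 2
  b_3=3 ≤ 3
  b_4=4 ≤ 4
All bounds hold ⇒ YES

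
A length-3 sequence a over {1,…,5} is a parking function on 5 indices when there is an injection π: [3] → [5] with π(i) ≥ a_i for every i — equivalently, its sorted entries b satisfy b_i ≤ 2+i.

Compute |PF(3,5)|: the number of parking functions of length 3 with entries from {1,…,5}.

108

|PF(3,5)| = 3·6^2 = 3·36 = 108 (Konheim–Weiss)
E.g. (1,3,1) → sorted (1,1,3): b_i ≤ 2+i ∀i, a PF.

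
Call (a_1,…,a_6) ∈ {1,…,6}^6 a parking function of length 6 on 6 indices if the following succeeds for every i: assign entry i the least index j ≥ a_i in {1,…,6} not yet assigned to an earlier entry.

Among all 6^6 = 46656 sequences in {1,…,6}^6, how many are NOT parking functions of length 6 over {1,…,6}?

29849

Count = 1·7^5 = 1·16807 = 16807 (Konheim–Weiss)
E.g. (6,3,2,6,6,5) → sorted (2,3,5,6,6,6): b_1=2>1, not a PF.
So 46656 − 16807 = 29849 fail.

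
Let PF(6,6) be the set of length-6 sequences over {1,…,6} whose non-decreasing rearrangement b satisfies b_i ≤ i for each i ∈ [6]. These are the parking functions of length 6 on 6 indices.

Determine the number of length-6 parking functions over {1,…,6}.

16807

#PF = (6−6+1)·(6+1)^(6−1) = 1·16807 = 16807 [KW]
Example (2,5,1,4,4,3) → sorted (1,2,3,4,4,5): b_i ≤ i ∀i, a PF.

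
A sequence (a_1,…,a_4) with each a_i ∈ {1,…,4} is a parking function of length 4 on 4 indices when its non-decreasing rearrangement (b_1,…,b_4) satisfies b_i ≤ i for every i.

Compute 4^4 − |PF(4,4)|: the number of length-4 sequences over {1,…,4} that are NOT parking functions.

#PF = (4−4+1)·(4+1)^(4−1) = 1 · 125 = 125 (Konheim–Weiss)
Check (3,4,4,3) → sorted (3,3,4,4): b_1=3>1, not a PF.
Total 256; non-PF = 256−125 = 131

131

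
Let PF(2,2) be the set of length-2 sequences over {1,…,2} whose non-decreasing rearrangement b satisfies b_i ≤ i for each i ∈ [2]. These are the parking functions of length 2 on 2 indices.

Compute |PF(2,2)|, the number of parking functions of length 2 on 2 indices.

|PF(2,2)| = (2+1−2)·(2+1)^{2−1} = 1×3 = 3 (Pollak)
E.g. (1,2) → sorted (1,2): b_i ≤ i ∀i, a PF.

3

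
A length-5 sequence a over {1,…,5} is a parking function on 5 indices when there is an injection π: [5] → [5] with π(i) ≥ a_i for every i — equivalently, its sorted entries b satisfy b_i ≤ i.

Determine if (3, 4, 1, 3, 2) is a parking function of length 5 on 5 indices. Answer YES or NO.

YES

Rearranged: b = (1, 2, 3, 3, 4).
  b_1=1 ≤ 1
  b_2=2 ≤ 2
  b_3=3 ≤ 3
  b_4=3 ≤ 4
  b_5=4 ≤ 5
All bounds hold ⇒ YES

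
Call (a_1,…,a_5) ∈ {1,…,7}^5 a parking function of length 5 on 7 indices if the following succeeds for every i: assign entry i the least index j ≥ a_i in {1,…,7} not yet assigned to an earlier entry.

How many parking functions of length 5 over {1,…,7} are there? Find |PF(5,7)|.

12288

#PF = 3·8^4 = 3·4096 = 12288 (Pollak)
Example (4,7,5,5,1) → sorted (1,4,5,5,7): b_i ≤ 2+i ∀i, a PF.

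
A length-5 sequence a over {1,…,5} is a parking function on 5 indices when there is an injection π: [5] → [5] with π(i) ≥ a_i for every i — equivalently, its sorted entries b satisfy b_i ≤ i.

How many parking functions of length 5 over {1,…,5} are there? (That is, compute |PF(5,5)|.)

1296

|PF(5,5)| = (6−5)·6^(5−1) = 1×1296 = 1296 (Konheim–Weiss)
Check (1,1,3,3,5) → sorted (1,1,3,3,5): b_i ≤ i ∀i, a PF.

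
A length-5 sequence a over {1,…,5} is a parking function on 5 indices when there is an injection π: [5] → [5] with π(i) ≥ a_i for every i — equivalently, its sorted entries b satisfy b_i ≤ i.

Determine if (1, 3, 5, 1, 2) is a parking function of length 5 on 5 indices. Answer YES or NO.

YES

Sorted: b = (1, 1, 2, 3, 5).
  b_1=1 ≤ 1
  b_2=1 ≤ 2
  b_3=2 ≤ 3
  b_4=3 ≤ 4
  b_5=5 ≤ 5
All bounds hold ⇒ YES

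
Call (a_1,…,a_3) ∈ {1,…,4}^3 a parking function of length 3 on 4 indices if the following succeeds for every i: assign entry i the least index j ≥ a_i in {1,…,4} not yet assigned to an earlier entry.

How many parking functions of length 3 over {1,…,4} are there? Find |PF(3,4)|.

|PF| = (5−3)·5^(3−1) = 2·25 = 50
Example (3,3,1) → sorted (1,3,3): b_i ≤ 1+i ∀i, a PF.

50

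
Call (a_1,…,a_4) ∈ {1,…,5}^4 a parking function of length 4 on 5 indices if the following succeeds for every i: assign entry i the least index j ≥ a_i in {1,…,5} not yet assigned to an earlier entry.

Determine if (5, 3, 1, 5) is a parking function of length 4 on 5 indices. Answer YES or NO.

NO

Rearranged: b = (1, 3, 5, 5).
  b_1=1 ≤ 2
  b_2=3 ≤ 3
  b_3=5 > 4
  fails at i=3 ⇒ NO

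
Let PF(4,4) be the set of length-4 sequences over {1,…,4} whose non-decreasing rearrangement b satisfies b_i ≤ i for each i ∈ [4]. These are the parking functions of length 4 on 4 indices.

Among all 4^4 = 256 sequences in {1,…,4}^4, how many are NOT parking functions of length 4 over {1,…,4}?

|PF| = 1·5^3 = 1×125 = 125 (Konheim–Weiss)
One tuple (3,4,3,3) → sorted (3,3,3,4): b_1=3>1, not a PF.
Total 256; non-PF = 256−125 = 131

131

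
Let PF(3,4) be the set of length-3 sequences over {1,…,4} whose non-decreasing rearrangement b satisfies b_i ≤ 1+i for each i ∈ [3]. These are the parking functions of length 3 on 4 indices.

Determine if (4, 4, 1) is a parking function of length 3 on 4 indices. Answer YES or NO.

NO

Rearranged: b = (1, 4, 4).
  b_1=1 ≤ 2
  b_2=4 > 3
  fails at i=2 ⇒ NO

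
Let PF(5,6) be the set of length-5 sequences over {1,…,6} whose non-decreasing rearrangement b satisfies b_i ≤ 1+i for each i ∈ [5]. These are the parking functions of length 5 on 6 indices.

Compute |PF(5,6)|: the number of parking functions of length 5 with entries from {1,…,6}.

4802

|PF| = 2·7^4 = 2 · 2401 = 4802 (Konheim–Weiss)
E.g. (4,3,1,1,2) → sorted (1,1,2,3,4): b_i ≤ 1+i ∀i, a PF.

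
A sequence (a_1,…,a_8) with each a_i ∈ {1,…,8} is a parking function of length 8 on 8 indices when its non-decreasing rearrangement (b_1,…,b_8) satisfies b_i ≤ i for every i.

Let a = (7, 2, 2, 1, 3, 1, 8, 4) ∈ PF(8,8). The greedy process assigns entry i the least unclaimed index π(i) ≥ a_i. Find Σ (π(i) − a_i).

Σπ = 36 ({1..8} each once); Σa = 7+2+2+1+3+1+8+4 = 28; disp = 36−28 = 8.

8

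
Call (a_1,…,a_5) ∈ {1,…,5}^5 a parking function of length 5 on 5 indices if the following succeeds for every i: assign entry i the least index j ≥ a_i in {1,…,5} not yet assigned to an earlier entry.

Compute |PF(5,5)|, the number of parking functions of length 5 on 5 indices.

|PF| = (6−5)·6^(5−1) = 1·1296 = 1296 [KW]
One tuple (1,2,4,2,4) → sorted (1,2,2,4,4): b_i ≤ i ∀i, a PF.

1296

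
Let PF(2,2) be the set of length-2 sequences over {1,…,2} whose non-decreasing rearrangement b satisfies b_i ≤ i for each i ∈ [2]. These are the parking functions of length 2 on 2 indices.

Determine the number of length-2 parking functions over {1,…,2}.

Count = (2−2+1)·(2+1)^(2−1) = 1×3 = 3
Check (1,2) → sorted (1,2): b_i ≤ i ∀i, a PF.

3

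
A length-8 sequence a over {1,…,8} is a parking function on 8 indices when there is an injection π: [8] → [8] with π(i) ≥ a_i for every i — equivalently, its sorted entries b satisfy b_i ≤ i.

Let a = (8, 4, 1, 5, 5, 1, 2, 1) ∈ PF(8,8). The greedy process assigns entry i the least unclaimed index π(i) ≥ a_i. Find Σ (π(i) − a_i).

9

Σπ = 36 ({1..8} each once); Σa = 8+4+1+5+5+1+2+1 = 27; disp = 36−27 = 9.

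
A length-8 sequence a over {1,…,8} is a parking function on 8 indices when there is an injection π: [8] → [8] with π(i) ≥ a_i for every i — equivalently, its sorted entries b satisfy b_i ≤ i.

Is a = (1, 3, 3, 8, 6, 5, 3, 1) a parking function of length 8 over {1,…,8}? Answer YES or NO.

YES

Rearranged: b = (1, 1, 3, 3, 3, 5, 6, 8).
  b_1=1 ≤ 1
  b_2=1 ≤ 2
  b_3=3 ≤ 3
  b_4=3 ≤ 4
  b_5=3 ≤ 5
  b_6=5 ≤ 6
  b_7=6 ≤ 7
  b_8=8 ≤ 8
All bounds hold ⇒ YES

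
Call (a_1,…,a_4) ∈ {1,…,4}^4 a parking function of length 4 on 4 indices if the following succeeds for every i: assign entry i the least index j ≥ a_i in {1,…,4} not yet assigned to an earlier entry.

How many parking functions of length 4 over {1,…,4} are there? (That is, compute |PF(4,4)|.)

125

|PF| = (4−4+1)·(4+1)^(4−1) = 1 · 125 = 125
One tuple (2,1,1,3) → sorted (1,1,2,3): b_i ≤ i ∀i, a PF.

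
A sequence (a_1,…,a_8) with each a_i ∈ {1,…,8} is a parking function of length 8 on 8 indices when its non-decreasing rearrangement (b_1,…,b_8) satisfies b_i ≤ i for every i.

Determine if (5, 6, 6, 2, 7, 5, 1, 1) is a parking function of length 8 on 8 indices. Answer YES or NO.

Rearranged: b = (1, 1, 2, 5, 5, 6, 6, 7).
  b_1=1 ≤ 1
  b_2=1 ≤ 2
  b_3=2 ≤ 3
  b_4=5 > 4
  fails at i=4 ⇒ NO

NO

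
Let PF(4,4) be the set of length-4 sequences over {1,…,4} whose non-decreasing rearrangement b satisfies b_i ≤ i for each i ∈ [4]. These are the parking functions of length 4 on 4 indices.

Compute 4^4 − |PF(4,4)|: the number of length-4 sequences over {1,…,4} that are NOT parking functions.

|PF(4,4)| = (4+1−4)·(4+1)^{4−1} = 1·125 = 125 (Pollak)
Example (4,4,1,4) → sorted (1,4,4,4): b_2=4>2, not a PF.
So 256 − 125 = 131 fail.

131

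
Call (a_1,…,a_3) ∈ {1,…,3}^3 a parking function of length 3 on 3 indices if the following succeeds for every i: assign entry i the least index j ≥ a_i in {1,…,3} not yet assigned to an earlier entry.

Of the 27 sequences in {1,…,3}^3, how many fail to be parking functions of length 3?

11

|PF| = (3+1−3)·(3+1)^{3−1} = 1·16 = 16
E.g. (2,3,3) → sorted (2,3,3): b_1=2>1, not a PF.
Total 27; non-PF = 27−16 = 11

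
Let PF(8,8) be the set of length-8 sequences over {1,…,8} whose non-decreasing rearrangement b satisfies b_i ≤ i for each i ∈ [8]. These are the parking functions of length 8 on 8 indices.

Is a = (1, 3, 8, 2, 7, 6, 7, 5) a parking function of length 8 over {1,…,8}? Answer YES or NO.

NO

Rearranged: b = (1, 2, 3, 5, 6, 7, 7, 8).
  b_1=1 ≤ 1
  b_2=2 ≤ 2
  b_3=3 ≤ 3
  b_4=5 > 4
  fails at i=4 ⇒ NO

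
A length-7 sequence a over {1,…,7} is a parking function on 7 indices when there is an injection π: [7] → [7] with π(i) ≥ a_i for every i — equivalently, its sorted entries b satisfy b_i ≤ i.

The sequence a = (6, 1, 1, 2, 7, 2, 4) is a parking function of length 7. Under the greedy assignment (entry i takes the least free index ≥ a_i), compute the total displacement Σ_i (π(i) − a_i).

Σπ = 28 ({1..7} each once); Σa = 6+1+1+2+7+2+4 = 23; disp = 28−23 = 5.

5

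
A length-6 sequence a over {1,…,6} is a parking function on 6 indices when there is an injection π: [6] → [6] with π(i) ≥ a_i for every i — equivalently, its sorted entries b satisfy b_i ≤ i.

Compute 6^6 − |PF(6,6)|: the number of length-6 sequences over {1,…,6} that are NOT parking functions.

29849

Count = (7−6)·7^(6−1) = 1 · 16807 = 16807
One tuple (6,5,6,3,2,5) → sorted (2,3,5,5,6,6): b_1=2>1, not a PF.
So 46656 − 16807 = 29849 fail.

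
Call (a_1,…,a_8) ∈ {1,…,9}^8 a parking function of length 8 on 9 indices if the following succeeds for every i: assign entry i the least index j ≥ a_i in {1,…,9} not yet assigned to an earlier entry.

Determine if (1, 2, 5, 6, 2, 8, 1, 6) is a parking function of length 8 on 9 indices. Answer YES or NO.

Sorted: b = (1, 1, 2, 2, 5, 6, 6, 8).
  b_1=1 ≤ 2
  b_2=1 ≤ 3
  b_3=2 ≤ 4
  b_4=2 ≤ 5
  b_5=5 ≤ 6
  b_6=6 ≤ 7
  b_7=6 ≤ 8
  b_8=8 ≤ 9
All bounds hold ⇒ YES

YES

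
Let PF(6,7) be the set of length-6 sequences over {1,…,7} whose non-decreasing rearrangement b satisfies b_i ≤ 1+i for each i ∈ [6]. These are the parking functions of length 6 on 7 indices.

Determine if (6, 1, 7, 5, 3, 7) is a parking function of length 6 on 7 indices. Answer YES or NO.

NO

Sorted: b = (1, 3, 5, 6, 7, 7).
  b_1=1 ≤ 2
  b_2=3 ≤ 3
  b_3=5 > 4
  fails at i=3 ⇒ NO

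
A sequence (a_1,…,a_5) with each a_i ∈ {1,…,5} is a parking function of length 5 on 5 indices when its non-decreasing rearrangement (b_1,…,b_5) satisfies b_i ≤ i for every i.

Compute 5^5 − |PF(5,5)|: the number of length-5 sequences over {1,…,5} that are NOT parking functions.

1829

|PF| = (5+1−5)·(5+1)^{5−1} = 1×1296 = 1296
Check (5,3,5,3,4) → sorted (3,3,4,5,5): b_1=3>1, not a PF.
5^5 − 1296 = 3125 − 1296 = 1829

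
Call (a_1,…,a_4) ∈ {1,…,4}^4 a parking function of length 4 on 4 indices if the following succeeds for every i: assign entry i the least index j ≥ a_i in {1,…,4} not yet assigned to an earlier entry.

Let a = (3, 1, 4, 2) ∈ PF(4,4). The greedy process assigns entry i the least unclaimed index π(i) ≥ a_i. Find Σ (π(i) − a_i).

Σπ(i) = 1+…+4 = 10; Σa = 3+1+4+2 = 10; disp = 10−10 = 0.

0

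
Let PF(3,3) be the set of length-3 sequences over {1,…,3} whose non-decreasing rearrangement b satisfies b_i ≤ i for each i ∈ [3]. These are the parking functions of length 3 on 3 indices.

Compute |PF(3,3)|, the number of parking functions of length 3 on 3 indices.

|PF(3,3)| = (3+1−3)·(3+1)^{3−1} = 1·16 = 16 (Pollak)
E.g. (1,1,3) → sorted (1,1,3): b_i ≤ i ∀i, a PF.

16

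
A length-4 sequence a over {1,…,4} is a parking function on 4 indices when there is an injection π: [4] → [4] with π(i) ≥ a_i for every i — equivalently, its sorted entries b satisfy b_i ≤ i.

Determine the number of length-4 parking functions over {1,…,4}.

#PF = (4−4+1)·(4+1)^(4−1) = 1×125 = 125
One tuple (3,1,2,2) → sorted (1,2,2,3): b_i ≤ i ∀i, a PF.

125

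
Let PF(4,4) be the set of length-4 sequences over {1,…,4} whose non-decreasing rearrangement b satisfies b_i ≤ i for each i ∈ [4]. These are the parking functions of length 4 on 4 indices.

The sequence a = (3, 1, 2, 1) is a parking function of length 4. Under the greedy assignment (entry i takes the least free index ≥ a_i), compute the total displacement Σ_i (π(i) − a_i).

Σπ(i) = 1+…+4 = 10; Σa = 3+1+2+1 = 7; disp = 10−7 = 3.

3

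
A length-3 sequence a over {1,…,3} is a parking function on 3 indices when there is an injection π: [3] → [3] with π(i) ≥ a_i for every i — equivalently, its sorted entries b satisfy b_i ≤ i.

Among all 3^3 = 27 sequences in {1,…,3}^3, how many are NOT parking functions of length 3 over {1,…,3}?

Count = (4−3)·4^(3−1) = 1 · 16 = 16 (Konheim–Weiss)
One tuple (2,2,2) → sorted (2,2,2): b_1=2>1, not a PF.
So 27 − 16 = 11 fail.

11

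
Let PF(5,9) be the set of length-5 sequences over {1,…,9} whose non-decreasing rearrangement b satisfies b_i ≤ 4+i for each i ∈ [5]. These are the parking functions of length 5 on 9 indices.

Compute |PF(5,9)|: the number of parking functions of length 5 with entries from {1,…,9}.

#PF = (9+1−5)·(9+1)^{5−1} = 5×10000 = 50000 [KW]
E.g. (6,8,3,5,5) → sorted (3,5,5,6,8): b_i ≤ 4+i ∀i, a PF.

50000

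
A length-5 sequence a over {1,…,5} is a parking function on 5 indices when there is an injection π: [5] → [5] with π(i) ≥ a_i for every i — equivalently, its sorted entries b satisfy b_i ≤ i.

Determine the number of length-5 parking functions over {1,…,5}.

#PF = (6−5)·6^(5−1) = 1·1296 = 1296 (Pollak)
Example (1,1,3,3,1) → sorted (1,1,1,3,3): b_i ≤ i ∀i, a PF.

1296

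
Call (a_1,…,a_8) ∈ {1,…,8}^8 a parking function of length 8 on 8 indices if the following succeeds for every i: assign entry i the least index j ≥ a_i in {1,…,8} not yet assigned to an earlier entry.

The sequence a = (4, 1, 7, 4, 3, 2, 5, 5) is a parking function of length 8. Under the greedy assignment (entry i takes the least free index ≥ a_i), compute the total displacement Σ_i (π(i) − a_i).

5

Σπ = 36 ({1..8} each once); Σa = 4+1+7+4+3+2+5+5 = 31; disp = 36−31 = 5.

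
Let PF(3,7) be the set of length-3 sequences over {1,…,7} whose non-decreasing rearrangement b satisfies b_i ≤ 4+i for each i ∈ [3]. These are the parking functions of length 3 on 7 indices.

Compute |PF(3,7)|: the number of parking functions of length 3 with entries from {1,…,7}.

Count = (7−3+1)·(7+1)^(3−1) = 5×64 = 320 (Pollak)
Check (4,3,7) → sorted (3,4,7): b_i ≤ 4+i ∀i, a PF.

320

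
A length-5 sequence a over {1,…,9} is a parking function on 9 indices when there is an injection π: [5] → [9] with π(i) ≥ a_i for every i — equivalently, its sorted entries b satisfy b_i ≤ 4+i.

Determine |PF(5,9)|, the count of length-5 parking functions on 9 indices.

|PF(5,9)| = 5·10^4 = 5 · 10000 = 50000 (Pollak)
E.g. (7,2,1,1,9) → sorted (1,1,2,7,9): b_i ≤ 4+i ∀i, a PF.

50000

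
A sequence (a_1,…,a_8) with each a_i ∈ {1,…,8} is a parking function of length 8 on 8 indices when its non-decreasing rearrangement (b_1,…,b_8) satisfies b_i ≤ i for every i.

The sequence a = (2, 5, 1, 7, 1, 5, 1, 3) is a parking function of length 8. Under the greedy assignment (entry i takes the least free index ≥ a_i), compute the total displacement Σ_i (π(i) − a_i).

11

Σπ = 8·9/2 = 36 (π permutes [8]); Σa = 2+5+1+7+1+5+1+3 = 25; disp = 36−25 = 11.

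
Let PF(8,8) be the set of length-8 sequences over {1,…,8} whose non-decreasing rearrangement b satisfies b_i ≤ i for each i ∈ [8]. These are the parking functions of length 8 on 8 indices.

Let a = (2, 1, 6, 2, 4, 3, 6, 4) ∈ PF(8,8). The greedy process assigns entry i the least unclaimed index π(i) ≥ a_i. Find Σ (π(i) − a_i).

8

Σπ = 36 ({1..8} each once); Σa = 2+1+6+2+4+3+6+4 = 28; disp = 36−28 = 8.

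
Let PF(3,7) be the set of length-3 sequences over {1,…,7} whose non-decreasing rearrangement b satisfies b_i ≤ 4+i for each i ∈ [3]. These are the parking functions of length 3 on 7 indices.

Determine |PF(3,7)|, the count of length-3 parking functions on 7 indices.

Count = (7+1−3)·(7+1)^{3−1} = 5·64 = 320 [KW]
Example (5,5,2) → sorted (2,5,5): b_i ≤ 4+i ∀i, a PF.

320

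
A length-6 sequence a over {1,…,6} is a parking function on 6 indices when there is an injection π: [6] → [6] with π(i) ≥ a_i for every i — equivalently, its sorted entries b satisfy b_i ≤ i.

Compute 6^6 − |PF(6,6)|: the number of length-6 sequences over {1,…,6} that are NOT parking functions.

29849

|PF(6,6)| = (6+1−6)·(6+1)^{6−1} = 1×16807 = 16807
One tuple (6,6,4,3,6,6) → sorted (3,4,6,6,6,6): b_1=3>1, not a PF.
So 46656 − 16807 = 29849 fail.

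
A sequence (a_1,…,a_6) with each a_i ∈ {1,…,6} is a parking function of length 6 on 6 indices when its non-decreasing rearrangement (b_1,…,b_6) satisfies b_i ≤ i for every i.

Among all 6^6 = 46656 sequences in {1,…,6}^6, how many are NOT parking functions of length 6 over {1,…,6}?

|PF(6,6)| = (6−6+1)·(6+1)^(6−1) = 1·16807 = 16807 (Konheim–Weiss)
Example (5,2,4,4,4,5) → sorted (2,4,4,4,5,5): b_1=2>1, not a PF.
6^6 − 16807 = 46656 − 16807 = 29849

29849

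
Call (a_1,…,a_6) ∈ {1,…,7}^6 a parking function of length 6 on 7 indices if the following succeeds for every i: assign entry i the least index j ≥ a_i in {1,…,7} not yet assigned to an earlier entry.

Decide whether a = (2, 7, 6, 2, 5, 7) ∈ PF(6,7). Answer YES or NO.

Order a: b = (2, 2, 5, 6, 7, 7).
  b_1=2 ≤ 2
  b_2=2 ≤ 3
  b_3=5 > 4
  fails at i=3 ⇒ NO

NO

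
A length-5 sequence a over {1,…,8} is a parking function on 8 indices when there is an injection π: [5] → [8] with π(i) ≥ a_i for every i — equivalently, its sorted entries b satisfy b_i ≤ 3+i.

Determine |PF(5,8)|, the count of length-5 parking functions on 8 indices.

26244

Count = (9−5)·9^(5−1) = 4 · 6561 = 26244
Check (6,4,2,3,8) → sorted (2,3,4,6,8): b_i ≤ 3+i ∀i, a PF.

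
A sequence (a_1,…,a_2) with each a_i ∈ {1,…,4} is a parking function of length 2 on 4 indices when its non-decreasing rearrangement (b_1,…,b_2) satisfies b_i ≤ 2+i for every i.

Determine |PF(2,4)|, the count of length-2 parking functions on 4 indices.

15

Count = 3·5^1 = 3 · 5 = 15
Check (2,4) → sorted (2,4): b_i ≤ 2+i ∀i, a PF.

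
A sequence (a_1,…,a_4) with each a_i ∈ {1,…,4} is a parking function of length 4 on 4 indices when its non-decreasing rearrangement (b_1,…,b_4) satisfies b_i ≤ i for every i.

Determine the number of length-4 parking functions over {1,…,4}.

|PF| = (4−4+1)·(4+1)^(4−1) = 1·125 = 125 (Pollak)
Example (1,3,1,3) → sorted (1,1,3,3): b_i ≤ i ∀i, a PF.

125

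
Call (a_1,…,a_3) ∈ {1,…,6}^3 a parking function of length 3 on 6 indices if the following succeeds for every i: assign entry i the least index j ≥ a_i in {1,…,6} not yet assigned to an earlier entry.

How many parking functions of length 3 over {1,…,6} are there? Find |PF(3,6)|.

#PF = (6+1−3)·(6+1)^{3−1} = 4 · 49 = 196 [KW]
Example (4,3,4) → sorted (3,4,4): b_i ≤ 3+i ∀i, a PF.

196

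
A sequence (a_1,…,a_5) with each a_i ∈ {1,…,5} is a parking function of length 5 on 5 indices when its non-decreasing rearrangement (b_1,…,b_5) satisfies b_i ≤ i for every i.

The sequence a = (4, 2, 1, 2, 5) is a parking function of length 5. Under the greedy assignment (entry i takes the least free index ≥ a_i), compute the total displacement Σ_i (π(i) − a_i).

1

Σπ = 15 ({1..5} each once); Σa = 4+2+1+2+5 = 14; disp = 15−14 = 1.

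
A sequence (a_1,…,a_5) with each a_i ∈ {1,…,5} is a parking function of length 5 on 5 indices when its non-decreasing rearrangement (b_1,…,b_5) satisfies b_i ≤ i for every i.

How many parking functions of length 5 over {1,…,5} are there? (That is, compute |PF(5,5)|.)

1296

|PF(5,5)| = 1·6^4 = 1 · 1296 = 1296 (Pollak)
One tuple (3,2,1,5,1) → sorted (1,1,2,3,5): b_i ≤ i ∀i, a PF.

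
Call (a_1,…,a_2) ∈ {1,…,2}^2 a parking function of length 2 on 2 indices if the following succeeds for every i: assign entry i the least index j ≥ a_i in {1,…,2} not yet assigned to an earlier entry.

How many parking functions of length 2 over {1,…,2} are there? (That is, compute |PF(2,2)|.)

#PF = 1·3^1 = 1×3 = 3
Check (1,1) → sorted (1,1): b_i ≤ i ∀i, a PF.

3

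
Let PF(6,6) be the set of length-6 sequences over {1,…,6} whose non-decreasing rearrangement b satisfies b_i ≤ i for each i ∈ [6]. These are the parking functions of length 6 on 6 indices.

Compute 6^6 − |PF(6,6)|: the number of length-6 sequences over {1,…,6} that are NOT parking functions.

|PF| = (7−6)·7^(6−1) = 1·16807 = 16807 [KW]
Example (6,1,1,6,4,5) → sorted (1,1,4,5,6,6): b_3=4>3, not a PF.
6^6 − 16807 = 46656 − 16807 = 29849

29849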